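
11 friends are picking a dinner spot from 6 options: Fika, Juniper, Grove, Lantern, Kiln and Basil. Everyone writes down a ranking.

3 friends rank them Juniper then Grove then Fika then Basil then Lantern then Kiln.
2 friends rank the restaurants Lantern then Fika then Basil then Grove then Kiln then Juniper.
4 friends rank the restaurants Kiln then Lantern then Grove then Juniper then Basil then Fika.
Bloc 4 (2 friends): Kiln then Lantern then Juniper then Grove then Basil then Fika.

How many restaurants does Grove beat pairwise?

3

Grove against each rival (11 friends):
Grove vs Fika: Grove is ranked higher on 3+4+2 = 9 ballots, Fika on 2. Grove wins 9–2.
Grove vs Juniper: Grove is ranked higher on 2+4 = 6 ballots, Juniper on 5. Grove wins 6–5.
Grove vs Lantern: Lantern, 8–3.
Grove vs Kiln: 3+2 = 5 for Grove, 6 for Kiln — Kiln by 6–5.
Grove vs Basil: Grove is ranked higher on 3+4+2 = 9 ballots, Basil on 2. Grove wins 9–2.
Grove beats Fika, Juniper, Basil; loses to Lantern, Kiln — 3 pairwise wins.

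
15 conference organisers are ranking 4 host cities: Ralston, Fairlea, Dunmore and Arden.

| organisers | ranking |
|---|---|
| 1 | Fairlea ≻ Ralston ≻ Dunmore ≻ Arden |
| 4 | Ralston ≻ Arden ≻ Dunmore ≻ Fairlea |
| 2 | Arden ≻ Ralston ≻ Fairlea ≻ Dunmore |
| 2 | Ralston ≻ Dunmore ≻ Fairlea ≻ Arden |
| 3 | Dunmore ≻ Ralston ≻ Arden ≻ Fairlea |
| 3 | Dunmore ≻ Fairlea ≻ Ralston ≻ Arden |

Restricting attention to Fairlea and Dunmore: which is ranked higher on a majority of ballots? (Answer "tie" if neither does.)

Ballots ranking Fairlea above Dunmore: 1 + 2 = 3.
Ballots ranking Dunmore above Fairlea: 15 − 3 = 12.
Dunmore wins the head-to-head 12–3.

Dunmore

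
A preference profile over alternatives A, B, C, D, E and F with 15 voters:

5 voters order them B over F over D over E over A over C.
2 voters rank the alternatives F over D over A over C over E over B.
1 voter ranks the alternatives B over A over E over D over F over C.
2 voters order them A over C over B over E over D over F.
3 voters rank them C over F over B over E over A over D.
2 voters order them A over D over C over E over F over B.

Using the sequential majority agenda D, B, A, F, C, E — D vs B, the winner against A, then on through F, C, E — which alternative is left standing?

Round 1: D vs B — 4–11, B advances.
Round 2: B vs A — 9–6, B advances.
Round 3: B vs F — 8–7, B advances.
Round 4: B vs C — 6–9, C advances.
Round 5: C vs E — 9–6, C advances.
The agenda winner is C.

C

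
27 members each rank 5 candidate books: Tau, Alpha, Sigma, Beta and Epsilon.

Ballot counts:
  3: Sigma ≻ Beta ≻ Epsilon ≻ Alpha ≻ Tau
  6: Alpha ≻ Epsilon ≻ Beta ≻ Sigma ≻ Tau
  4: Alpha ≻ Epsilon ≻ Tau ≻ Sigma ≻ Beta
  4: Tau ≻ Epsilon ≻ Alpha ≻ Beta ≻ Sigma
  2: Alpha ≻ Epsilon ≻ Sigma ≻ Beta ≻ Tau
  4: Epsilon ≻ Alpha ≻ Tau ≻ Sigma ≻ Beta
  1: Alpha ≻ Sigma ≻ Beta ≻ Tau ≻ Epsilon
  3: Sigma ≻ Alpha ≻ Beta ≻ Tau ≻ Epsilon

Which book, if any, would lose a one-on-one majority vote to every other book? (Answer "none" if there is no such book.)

Pairwise majorities:
Tau vs Alpha: Alpha, 23–4.
Tau–Sigma: Sigma 15–12.
Tau vs Beta: 4+4+4 = 12 for Tau, 15 for Beta — Beta by 15–12.
Tau vs Epsilon: 8 to 19, Epsilon.
Alpha–Sigma: Alpha 21–6.
Alpha vs Beta: Alpha is ranked higher on 24 ballots, Beta on 3. Alpha wins 24–3.
Alpha vs Epsilon: Alpha wins 16–11.
Sigma vs Beta: Sigma wins 17–10.
Sigma vs Epsilon: 3+1+3 = 7 for Sigma, 20 for Epsilon — Epsilon by 20–7.
Beta–Epsilon: Epsilon 20–7.
Tau is beaten in every head-to-head and is the Condorcet loser.

Tau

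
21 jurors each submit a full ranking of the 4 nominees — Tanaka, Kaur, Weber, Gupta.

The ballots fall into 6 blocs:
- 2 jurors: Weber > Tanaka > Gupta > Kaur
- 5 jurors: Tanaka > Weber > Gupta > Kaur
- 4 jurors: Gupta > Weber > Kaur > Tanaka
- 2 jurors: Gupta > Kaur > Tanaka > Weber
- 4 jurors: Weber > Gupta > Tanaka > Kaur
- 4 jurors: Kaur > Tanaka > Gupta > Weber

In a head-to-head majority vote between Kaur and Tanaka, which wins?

Ballots ranking Kaur above Tanaka: 4 + 2 + 4 = 10.
Ballots ranking Tanaka above Kaur: 21 − 10 = 11.
Tanaka wins the head-to-head 11–10.

Tanaka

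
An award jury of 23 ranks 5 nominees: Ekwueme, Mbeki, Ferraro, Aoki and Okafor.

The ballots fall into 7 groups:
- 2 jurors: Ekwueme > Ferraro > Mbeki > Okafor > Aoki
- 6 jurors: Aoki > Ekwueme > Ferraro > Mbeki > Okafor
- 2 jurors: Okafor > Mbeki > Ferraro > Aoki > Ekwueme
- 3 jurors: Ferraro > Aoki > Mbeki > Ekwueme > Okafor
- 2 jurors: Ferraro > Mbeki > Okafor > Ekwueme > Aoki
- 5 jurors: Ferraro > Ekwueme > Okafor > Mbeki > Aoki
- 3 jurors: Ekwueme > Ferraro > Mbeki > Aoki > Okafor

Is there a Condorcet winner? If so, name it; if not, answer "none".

Ferraro

Head-to-head results (23 jurors):
Ekwueme vs Mbeki: 2+6+5+3 = 16 for Ekwueme, 7 for Mbeki — Ekwueme by 16–7.
Ekwueme–Ferraro: Ferraro 12–11.
Ekwueme vs Aoki: Ekwueme preferred on 2+2+5+3 = 12 ballots; Ekwueme wins 12–11.
Ekwueme vs Okafor: Ekwueme preferred on 2+6+3+5+3 = 19 ballots; Ekwueme wins 19–4.
Mbeki vs Ferraro: 2 for Mbeki, 21 for Ferraro — Ferraro by 21–2.
Mbeki vs Aoki: Mbeki preferred on 2+2+2+5+3 = 14 ballots; Mbeki wins 14–9.
Mbeki vs Okafor: Mbeki wins 16–7.
Ferraro vs Aoki: 17 to 6, Ferraro.
Ferraro vs Okafor: 21 to 2, Ferraro.
Aoki vs Okafor: 6+3+3 = 12 for Aoki, 11 for Okafor — Aoki by 12–11.
Ferraro beats each of Ekwueme, Mbeki, Aoki, Okafor — Ferraro is the Condorcet winner.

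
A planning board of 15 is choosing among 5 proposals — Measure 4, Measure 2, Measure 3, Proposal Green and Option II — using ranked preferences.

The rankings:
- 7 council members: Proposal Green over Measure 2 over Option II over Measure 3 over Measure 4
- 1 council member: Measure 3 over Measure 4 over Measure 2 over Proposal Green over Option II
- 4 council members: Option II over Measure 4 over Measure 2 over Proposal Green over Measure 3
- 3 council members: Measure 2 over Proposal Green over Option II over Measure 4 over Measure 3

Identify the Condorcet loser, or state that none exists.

Measure 4

Head-to-head results (15 council members):
Measure 4 vs Measure 2: 5 to 10, Measure 2.
Measure 4 vs Measure 3: Measure 3 wins 8–7.
Measure 4 vs Proposal Green: 5 to 10, Proposal Green.
Measure 4 vs Option II: Option II wins 14–1.
Measure 2 vs Measure 3: 14 to 1, Measure 2.
Measure 2 vs Proposal Green: 1+4+3 = 8 for Measure 2, 7 for Proposal Green — Measure 2 by 8–7.
Measure 2 vs Option II: 11 to 4, Measure 2.
Measure 3 vs Proposal Green: Proposal Green, 14–1.
Measure 3 vs Option II: 1 to 14, Option II.
Proposal Green vs Option II: Proposal Green preferred on 7+1+3 = 11 ballots; Proposal Green wins 11–4.
Only Measure 4 has no wins; Measure 4 is the Condorcet loser.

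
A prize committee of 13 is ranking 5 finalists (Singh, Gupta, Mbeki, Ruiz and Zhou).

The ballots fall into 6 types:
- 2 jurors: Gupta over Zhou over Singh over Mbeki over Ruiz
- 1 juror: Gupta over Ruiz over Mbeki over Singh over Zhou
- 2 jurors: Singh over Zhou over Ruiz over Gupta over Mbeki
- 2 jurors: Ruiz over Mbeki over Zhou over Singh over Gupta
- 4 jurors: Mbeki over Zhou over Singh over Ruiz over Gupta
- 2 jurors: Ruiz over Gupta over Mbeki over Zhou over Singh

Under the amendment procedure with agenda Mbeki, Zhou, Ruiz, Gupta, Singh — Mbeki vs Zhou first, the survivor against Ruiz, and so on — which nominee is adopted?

Round 1: Mbeki vs Zhou — 9–4, Mbeki advances.
Round 2: Mbeki vs Ruiz — 6–7, Ruiz advances.
Round 3: Ruiz vs Gupta — 10–3, Ruiz advances.
Round 4: Ruiz vs Singh — 5–8, Singh advances.
The agenda winner is Singh.

Singh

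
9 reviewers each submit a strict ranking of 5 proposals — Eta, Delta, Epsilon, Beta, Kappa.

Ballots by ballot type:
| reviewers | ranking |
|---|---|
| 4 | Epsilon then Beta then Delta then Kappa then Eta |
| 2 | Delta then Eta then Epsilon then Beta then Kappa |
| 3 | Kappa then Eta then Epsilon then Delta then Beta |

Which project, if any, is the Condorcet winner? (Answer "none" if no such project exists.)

none

Pairwise majorities:
Eta vs Delta: 3 for Eta, 6 for Delta — Delta by 6–3.
Eta vs Epsilon: 2+3 = 5 for Eta, 4 for Epsilon — Eta by 5–4.
Eta vs Beta: Eta is ranked higher on 2+3 = 5 ballots, Beta on 4. Eta wins 5–4.
Eta vs Kappa: Eta preferred on 2 ballots; Kappa wins 7–2.
Delta vs Epsilon: Delta preferred on 2 ballots; Epsilon wins 7–2.
Delta vs Beta: Delta preferred on 2+3 = 5 ballots; Delta wins 5–4.
Delta vs Kappa: 6 to 3, Delta.
Epsilon vs Beta: 9 to 0, Epsilon.
Epsilon vs Kappa: 6 to 3, Epsilon.
Beta vs Kappa: 4+2 = 6 for Beta, 3 for Kappa — Beta by 6–3.
Every project loses at least once (Eta loses to Delta; Delta loses to Epsilon; Epsilon loses to Eta; Beta loses to Eta; Kappa loses to Delta). The majority relation contains the cycle Eta beats Epsilon beats Delta beats Eta, so there is no Condorcet winner.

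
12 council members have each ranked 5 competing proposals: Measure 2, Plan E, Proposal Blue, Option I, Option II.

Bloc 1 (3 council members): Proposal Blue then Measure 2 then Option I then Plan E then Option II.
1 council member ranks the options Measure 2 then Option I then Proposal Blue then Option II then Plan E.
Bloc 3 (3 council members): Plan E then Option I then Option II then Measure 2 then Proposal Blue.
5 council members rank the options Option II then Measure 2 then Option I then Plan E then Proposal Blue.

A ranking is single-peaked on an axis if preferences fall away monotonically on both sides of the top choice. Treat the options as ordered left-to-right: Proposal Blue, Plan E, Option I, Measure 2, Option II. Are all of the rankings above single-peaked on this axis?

Axis positions: Proposal Blue=1, Plan E=2, Option I=3, Measure 2=4, Option II=5.
Bloc 1: ranking walks positions 1-4-3-2-5; Measure 2 is ranked above Plan E even though Plan E lies between Measure 2 and the peak Proposal Blue on the axis — preferences dip and rise again. Not single-peaked.
Bloc 2: ranking walks positions 4-3-1-5-2; Proposal Blue is ranked above Plan E even though Plan E lies between Proposal Blue and the peak Measure 2 on the axis — preferences dip and rise again. Not single-peaked.
Bloc 3: ranking walks positions 2-3-5-4-1; Option II is ranked above Measure 2 even though Measure 2 lies between Option II and the peak Plan E on the axis — preferences dip and rise again. Not single-peaked.
Bloc 4 (peak Option II at position 5): ranking walks positions 5-4-3-2-1, expanding outward from the peak — single-peaked.
Bloc 1 violates single-peakedness, so the profile is not single-peaked on this axis.

no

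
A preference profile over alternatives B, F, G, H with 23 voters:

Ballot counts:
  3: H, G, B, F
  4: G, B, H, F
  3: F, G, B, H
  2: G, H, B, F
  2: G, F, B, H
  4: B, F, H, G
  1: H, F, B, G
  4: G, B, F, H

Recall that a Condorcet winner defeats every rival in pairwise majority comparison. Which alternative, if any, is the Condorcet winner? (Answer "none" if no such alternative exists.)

Head-to-head results (23 voters):
B vs F: 3+4+2+4+4 = 17 for B, 6 for F — B by 17–6.
B vs G: 5 to 18, G.
B vs H: B is ranked higher on 4+3+2+4+4 = 17 ballots, H on 6. B wins 17–6.
F vs G: F preferred on 3+4+1 = 8 ballots; G wins 15–8.
F vs H: 3+2+4+4 = 13 for F, 10 for H — F by 13–10.
G vs H: G is ranked higher on 4+3+2+2+4 = 15 ballots, H on 8. G wins 15–8.
G defeats every rival head-to-head and is the Condorcet winner.

G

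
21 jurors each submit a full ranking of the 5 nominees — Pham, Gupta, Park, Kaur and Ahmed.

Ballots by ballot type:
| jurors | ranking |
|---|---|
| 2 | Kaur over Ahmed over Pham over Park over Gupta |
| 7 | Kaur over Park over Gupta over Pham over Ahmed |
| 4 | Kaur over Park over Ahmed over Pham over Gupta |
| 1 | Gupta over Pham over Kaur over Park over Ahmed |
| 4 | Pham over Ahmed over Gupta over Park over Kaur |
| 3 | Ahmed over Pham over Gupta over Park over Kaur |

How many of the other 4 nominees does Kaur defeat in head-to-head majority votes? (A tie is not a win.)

4

Kaur against each rival (21 jurors):
Kaur vs Pham: 2+7+4 = 13 for Kaur, 8 for Pham — Kaur by 13–8.
Kaur vs Gupta: 13 to 8, Kaur.
Kaur vs Park: 14 to 7, Kaur.
Kaur vs Ahmed: Kaur preferred on 2+7+4+1 = 14 ballots; Kaur wins 14–7.
Kaur beats Pham, Gupta, Park, Ahmed — 4 pairwise wins.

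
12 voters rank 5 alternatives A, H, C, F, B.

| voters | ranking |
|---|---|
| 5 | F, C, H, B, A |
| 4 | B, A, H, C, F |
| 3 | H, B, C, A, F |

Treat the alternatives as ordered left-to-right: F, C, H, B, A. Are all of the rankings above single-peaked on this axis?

Axis positions: F=1, C=2, H=3, B=4, A=5.
Group 1 (peak F at position 1): ranking walks positions 1-2-3-4-5, expanding outward from the peak — single-peaked.
Group 2 (peak B at position 4): ranking walks positions 4-5-3-2-1, expanding outward from the peak — single-peaked.
Group 3 (peak H at position 3): ranking walks positions 3-4-2-5-1, expanding outward from the peak — single-peaked.
Every ranking is single-peaked on this axis.

yes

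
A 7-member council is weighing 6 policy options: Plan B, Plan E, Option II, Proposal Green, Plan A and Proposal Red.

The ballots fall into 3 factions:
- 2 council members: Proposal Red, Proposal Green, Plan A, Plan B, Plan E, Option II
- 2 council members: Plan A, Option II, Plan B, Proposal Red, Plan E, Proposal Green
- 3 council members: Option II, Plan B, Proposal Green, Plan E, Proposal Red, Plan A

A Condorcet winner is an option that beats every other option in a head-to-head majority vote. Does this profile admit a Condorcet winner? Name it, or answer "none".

none

Check each pair by majority over 7 ballots:
Plan B vs Plan E: Plan B wins 7–0.
Plan B–Option II: Option II 5–2.
Plan B vs Proposal Green: Plan B preferred on 2+3 = 5 ballots; Plan B wins 5–2.
Plan B vs Plan A: Plan B preferred on 3 ballots; Plan A wins 4–3.
Plan B vs Proposal Red: Plan B wins 5–2.
Plan E vs Option II: Option II, 5–2.
Plan E vs Proposal Green: Proposal Green, 5–2.
Plan E vs Plan A: Plan E is ranked higher on 3 ballots, Plan A on 4. Plan A wins 4–3.
Plan E vs Proposal Red: 3 for Plan E, 4 for Proposal Red — Proposal Red by 4–3.
Option II vs Proposal Green: Option II wins 5–2.
Option II vs Plan A: Option II is ranked higher on 3 ballots, Plan A on 4. Plan A wins 4–3.
Option II vs Proposal Red: Option II wins 5–2.
Proposal Green vs Plan A: 5 to 2, Proposal Green.
Proposal Green vs Proposal Red: Proposal Red, 4–3.
Plan A vs Proposal Red: Plan A is ranked higher on 2 ballots, Proposal Red on 5. Proposal Red wins 5–2.
Every option loses at least once (Plan B loses to Option II; Plan E loses to Plan B; Option II loses to Plan A; Proposal Green loses to Plan B; Plan A loses to Proposal Green; Proposal Red loses to Plan B). The majority relation contains the cycle Plan B > Proposal Green > Plan A > Plan B, so there is no Condorcet winner.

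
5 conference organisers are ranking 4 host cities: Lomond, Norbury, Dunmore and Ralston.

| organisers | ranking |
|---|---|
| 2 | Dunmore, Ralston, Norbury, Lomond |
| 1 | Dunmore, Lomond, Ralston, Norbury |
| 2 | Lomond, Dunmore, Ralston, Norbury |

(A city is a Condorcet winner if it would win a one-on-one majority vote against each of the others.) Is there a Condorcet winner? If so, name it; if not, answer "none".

Dunmore

Head-to-head results (5 organisers):
Lomond vs Norbury: Lomond wins 3–2.
Lomond–Dunmore: Dunmore 3–2.
Lomond vs Ralston: Lomond wins 3–2.
Norbury–Dunmore: Dunmore 5–0.
Norbury–Ralston: Ralston 5–0.
Dunmore–Ralston: Dunmore 5–0.
Dunmore wins every pairwise contest, so Dunmore is the Condorcet winner.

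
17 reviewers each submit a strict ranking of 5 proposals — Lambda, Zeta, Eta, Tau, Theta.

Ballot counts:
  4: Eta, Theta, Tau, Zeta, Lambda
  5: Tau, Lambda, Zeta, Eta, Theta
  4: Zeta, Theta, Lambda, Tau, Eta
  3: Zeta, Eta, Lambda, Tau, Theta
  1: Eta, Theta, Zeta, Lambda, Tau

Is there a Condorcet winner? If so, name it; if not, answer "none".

none

Check each pair by majority over 17 ballots:
Lambda vs Zeta: Zeta wins 12–5.
Lambda vs Eta: 5+4 = 9 for Lambda, 8 for Eta — Lambda by 9–8.
Lambda vs Tau: Tau wins 9–8.
Lambda vs Theta: Lambda preferred on 5+3 = 8 ballots; Theta wins 9–8.
Zeta vs Eta: Zeta, 12–5.
Zeta vs Tau: Zeta is ranked higher on 4+3+1 = 8 ballots, Tau on 9. Tau wins 9–8.
Zeta vs Theta: 5+4+3 = 12 for Zeta, 5 for Theta — Zeta by 12–5.
Eta vs Tau: Tau, 9–8.
Eta vs Theta: 13 to 4, Eta.
Tau–Theta: Theta 9–8.
Each project drops at least one matchup (Lambda loses to Zeta; Zeta loses to Tau; Eta loses to Lambda; Tau loses to Theta; Theta loses to Zeta); the cycle Lambda > Eta > Theta > Lambda rules out a Condorcet winner.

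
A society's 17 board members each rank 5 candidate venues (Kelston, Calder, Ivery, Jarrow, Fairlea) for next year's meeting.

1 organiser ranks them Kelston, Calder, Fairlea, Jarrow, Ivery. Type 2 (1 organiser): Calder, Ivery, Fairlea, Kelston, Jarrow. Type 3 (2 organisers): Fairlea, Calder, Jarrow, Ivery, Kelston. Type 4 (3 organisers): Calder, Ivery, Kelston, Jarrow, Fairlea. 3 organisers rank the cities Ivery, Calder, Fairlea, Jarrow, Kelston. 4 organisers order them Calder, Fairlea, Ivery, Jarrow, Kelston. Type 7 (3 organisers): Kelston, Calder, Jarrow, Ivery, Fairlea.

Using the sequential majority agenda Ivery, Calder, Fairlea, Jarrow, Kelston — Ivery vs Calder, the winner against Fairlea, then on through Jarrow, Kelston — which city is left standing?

Round 1: Ivery vs Calder — 3–14, Calder advances.
Round 2: Calder vs Fairlea — 15–2, Calder advances.
Round 3: Calder vs Jarrow — 17–0, Calder advances.
Round 4: Calder vs Kelston — 13–4, Calder advances.
Calder survives the agenda.

Calder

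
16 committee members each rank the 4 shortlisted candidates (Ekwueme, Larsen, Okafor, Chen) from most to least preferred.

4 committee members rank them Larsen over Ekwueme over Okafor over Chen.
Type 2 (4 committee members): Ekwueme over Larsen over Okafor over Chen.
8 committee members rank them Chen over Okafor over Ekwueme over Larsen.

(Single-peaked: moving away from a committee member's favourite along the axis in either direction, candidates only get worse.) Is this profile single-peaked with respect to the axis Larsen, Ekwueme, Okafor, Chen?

yes

Axis positions: Larsen=1, Ekwueme=2, Okafor=3, Chen=4.
Type 1 (peak Larsen at position 1): ranking walks positions 1-2-3-4, expanding outward from the peak — single-peaked.
Type 2 (peak Ekwueme at position 2): ranking walks positions 2-1-3-4, expanding outward from the peak — single-peaked.
Type 3 (peak Chen at position 4): ranking walks positions 4-3-2-1, expanding outward from the peak — single-peaked.
Every ranking is single-peaked on this axis.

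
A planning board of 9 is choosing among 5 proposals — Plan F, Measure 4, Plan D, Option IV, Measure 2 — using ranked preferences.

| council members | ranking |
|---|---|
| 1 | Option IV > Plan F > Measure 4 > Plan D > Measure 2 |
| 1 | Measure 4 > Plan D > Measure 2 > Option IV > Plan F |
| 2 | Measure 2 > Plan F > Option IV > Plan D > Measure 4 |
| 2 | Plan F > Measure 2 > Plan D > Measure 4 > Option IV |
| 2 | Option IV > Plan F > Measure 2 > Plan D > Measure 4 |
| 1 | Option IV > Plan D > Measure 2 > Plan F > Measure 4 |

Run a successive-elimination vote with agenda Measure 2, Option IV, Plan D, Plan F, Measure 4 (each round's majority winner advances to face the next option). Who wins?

Round 1: Measure 2 vs Option IV — 5–4, Measure 2 advances.
Round 2: Measure 2 vs Plan D — 6–3, Measure 2 advances.
Round 3: Measure 2 vs Plan F — 4–5, Plan F advances.
Round 4: Plan F vs Measure 4 — 8–1, Plan F advances.
The agenda winner is Plan F.

Plan F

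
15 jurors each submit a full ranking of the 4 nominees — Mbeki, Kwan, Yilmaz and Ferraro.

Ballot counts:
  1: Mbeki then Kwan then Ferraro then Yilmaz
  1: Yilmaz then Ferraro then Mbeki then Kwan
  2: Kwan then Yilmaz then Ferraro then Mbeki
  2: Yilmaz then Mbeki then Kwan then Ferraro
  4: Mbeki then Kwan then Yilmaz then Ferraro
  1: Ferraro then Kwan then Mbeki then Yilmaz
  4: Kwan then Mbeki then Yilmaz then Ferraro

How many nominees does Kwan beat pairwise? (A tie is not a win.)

Kwan against each rival (15 jurors):
Kwan vs Mbeki: Mbeki, 8–7.
Kwan vs Yilmaz: 1+2+4+1+4 = 12 for Kwan, 3 for Yilmaz — Kwan by 12–3.
Kwan–Ferraro: Kwan 13–2.
Kwan beats Yilmaz, Ferraro; loses to Mbeki — 2 pairwise wins.

2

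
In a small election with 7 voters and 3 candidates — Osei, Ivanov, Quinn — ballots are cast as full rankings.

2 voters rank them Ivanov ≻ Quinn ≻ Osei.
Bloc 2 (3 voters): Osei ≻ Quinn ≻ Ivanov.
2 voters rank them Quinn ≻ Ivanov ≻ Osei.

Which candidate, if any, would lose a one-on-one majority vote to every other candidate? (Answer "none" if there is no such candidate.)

Head-to-head results (7 voters):
Osei vs Ivanov: Ivanov wins 4–3.
Osei vs Quinn: Quinn, 4–3.
Ivanov vs Quinn: Quinn wins 5–2.
Osei loses to every other candidate — it is the Condorcet loser.

Osei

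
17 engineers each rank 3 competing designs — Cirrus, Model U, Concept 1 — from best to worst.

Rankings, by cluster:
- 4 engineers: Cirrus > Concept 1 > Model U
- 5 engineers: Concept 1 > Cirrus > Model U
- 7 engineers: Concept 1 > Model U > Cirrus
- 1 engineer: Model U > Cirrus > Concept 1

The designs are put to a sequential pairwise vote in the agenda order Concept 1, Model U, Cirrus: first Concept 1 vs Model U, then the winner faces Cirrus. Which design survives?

Round 1: Concept 1 vs Model U — 16–1, Concept 1 advances.
Round 2: Concept 1 vs Cirrus — 12–5, Concept 1 advances.
Concept 1 survives the agenda.

Concept 1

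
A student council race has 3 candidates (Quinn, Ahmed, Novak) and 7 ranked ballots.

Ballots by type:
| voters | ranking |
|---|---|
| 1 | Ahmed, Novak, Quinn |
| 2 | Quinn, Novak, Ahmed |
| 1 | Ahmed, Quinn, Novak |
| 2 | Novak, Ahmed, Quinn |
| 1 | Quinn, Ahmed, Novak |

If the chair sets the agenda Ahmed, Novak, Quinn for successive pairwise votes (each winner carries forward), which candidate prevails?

Quinn

Round 1: Ahmed vs Novak — 3–4, Novak advances.
Round 2: Novak vs Quinn — 3–4, Quinn advances.
Quinn survives the agenda.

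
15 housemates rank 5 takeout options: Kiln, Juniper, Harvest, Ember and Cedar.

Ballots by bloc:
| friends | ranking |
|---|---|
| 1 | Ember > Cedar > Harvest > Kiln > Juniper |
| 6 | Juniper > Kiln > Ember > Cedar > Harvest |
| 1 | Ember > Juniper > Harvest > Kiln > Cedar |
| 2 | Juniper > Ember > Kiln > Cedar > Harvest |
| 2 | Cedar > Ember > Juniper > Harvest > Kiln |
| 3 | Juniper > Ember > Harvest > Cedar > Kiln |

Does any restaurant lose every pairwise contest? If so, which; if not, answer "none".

Harvest

Head-to-head results (15 friends):
Kiln vs Juniper: 1 to 14, Juniper.
Kiln vs Harvest: Kiln, 8–7.
Kiln vs Ember: Kiln is ranked higher on 6 ballots, Ember on 9. Ember wins 9–6.
Kiln vs Cedar: Kiln preferred on 6+1+2 = 9 ballots; Kiln wins 9–6.
Juniper–Harvest: Juniper 14–1.
Juniper–Ember: Juniper 11–4.
Juniper vs Cedar: Juniper, 12–3.
Harvest–Ember: Ember 15–0.
Harvest vs Cedar: Harvest preferred on 1+3 = 4 ballots; Cedar wins 11–4.
Ember vs Cedar: 13 to 2, Ember.
Harvest loses to every other restaurant — it is the Condorcet loser.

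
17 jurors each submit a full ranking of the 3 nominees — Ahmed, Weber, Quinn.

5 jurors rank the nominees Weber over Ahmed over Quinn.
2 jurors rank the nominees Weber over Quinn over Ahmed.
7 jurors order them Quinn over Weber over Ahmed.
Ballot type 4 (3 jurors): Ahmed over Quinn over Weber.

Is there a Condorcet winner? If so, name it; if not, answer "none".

Quinn

Check each pair by majority over 17 ballots:
Ahmed vs Weber: Ahmed is ranked higher on 3 ballots, Weber on 14. Weber wins 14–3.
Ahmed vs Quinn: Ahmed preferred on 5+3 = 8 ballots; Quinn wins 9–8.
Weber vs Quinn: 7 to 10, Quinn.
Quinn defeats every rival head-to-head and is the Condorcet winner.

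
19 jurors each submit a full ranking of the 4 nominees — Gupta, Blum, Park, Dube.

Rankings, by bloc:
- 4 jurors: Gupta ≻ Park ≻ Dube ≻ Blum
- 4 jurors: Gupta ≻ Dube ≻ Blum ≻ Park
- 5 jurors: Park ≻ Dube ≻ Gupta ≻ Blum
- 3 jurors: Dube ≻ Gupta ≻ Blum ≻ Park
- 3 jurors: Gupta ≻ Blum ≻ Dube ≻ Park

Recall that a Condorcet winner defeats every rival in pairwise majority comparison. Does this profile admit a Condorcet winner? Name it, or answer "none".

Gupta

Head-to-head results (19 jurors):
Gupta vs Blum: 4+4+5+3+3 = 19 for Gupta, 0 for Blum — Gupta by 19–0.
Gupta vs Park: Gupta preferred on 4+4+3+3 = 14 ballots; Gupta wins 14–5.
Gupta vs Dube: 4+4+3 = 11 for Gupta, 8 for Dube — Gupta by 11–8.
Blum vs Park: 4+3+3 = 10 for Blum, 9 for Park — Blum by 10–9.
Blum vs Dube: Blum is ranked higher on 3 ballots, Dube on 16. Dube wins 16–3.
Park vs Dube: 9 to 10, Dube.
Gupta wins every pairwise contest, so Gupta is the Condorcet winner.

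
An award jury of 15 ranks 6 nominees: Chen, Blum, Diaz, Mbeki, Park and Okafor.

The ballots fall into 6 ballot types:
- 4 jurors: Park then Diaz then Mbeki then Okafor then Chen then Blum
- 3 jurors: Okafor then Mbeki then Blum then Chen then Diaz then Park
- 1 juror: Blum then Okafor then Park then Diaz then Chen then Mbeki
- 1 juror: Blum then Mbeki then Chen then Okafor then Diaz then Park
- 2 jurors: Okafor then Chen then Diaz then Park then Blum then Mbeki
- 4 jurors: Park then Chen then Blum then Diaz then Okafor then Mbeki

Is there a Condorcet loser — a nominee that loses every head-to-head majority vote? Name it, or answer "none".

none

Pairwise majorities:
Chen vs Blum: Chen, 10–5.
Chen vs Diaz: 3+1+2+4 = 10 for Chen, 5 for Diaz — Chen by 10–5.
Chen–Mbeki: Mbeki 8–7.
Chen vs Park: 3+1+2 = 6 for Chen, 9 for Park — Park by 9–6.
Chen vs Okafor: 5 to 10, Okafor.
Blum vs Diaz: Blum wins 9–6.
Blum vs Mbeki: 1+1+2+4 = 8 for Blum, 7 for Mbeki — Blum by 8–7.
Blum–Park: Park 10–5.
Blum vs Okafor: 1+1+4 = 6 for Blum, 9 for Okafor — Okafor by 9–6.
Diaz vs Mbeki: Diaz wins 11–4.
Diaz vs Park: Diaz preferred on 3+1+2 = 6 ballots; Park wins 9–6.
Diaz vs Okafor: Diaz, 8–7.
Mbeki vs Park: 4 to 11, Park.
Mbeki vs Okafor: Okafor wins 10–5.
Park–Okafor: Park 8–7.
Every nominee wins at least one matchup (Chen beats Blum; Blum beats Diaz; Diaz beats Mbeki; Mbeki beats Chen; Park beats Chen; Okafor beats Chen), so there is no Condorcet loser.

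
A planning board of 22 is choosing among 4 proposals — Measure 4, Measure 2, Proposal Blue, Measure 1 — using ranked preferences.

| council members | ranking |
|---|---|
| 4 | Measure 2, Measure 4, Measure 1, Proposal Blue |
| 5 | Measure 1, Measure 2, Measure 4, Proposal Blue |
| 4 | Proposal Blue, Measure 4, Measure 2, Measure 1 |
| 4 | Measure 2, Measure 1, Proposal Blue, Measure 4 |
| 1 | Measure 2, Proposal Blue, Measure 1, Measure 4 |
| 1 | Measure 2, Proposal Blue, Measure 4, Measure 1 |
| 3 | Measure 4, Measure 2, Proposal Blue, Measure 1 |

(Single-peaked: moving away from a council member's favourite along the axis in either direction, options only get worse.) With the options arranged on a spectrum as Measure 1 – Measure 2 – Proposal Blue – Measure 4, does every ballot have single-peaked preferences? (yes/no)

no

Axis positions: Measure 1=1, Measure 2=2, Proposal Blue=3, Measure 4=4.
Ballot type 1: ranking walks positions 2-4-1-3; Measure 4 is ranked above Proposal Blue even though Proposal Blue lies between Measure 4 and the peak Measure 2 on the axis — preferences dip and rise again. Not single-peaked.
Ballot type 2: ranking walks positions 1-2-4-3; Measure 4 is ranked above Proposal Blue even though Proposal Blue lies between Measure 4 and the peak Measure 1 on the axis — preferences dip and rise again. Not single-peaked.
Ballot type 3 (peak Proposal Blue at position 3): ranking walks positions 3-4-2-1, expanding outward from the peak — single-peaked.
Ballot type 4 (peak Measure 2 at position 2): ranking walks positions 2-1-3-4, expanding outward from the peak — single-peaked.
Ballot type 5 (peak Measure 2 at position 2): ranking walks positions 2-3-1-4, expanding outward from the peak — single-peaked.
Ballot type 6 (peak Measure 2 at position 2): ranking walks positions 2-3-4-1, expanding outward from the peak — single-peaked.
Ballot type 7: ranking walks positions 4-2-3-1; Measure 2 is ranked above Proposal Blue even though Proposal Blue lies between Measure 2 and the peak Measure 4 on the axis — preferences dip and rise again. Not single-peaked.
Ballot type 1 violates single-peakedness, so the profile is not single-peaked on this axis.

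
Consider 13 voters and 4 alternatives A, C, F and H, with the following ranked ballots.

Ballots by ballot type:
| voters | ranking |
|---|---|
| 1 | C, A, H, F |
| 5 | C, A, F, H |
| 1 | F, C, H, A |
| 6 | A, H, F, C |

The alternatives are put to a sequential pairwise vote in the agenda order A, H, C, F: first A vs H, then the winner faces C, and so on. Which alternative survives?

F

Round 1: A vs H — 12–1, A advances.
Round 2: A vs C — 6–7, C advances.
Round 3: C vs F — 6–7, F advances.
F survives the agenda.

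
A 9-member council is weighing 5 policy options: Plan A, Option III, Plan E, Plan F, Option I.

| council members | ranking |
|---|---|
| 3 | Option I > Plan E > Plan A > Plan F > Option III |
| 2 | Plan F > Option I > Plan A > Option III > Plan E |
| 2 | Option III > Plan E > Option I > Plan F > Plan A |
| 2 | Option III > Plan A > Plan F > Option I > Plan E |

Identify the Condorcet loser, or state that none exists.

none

Pairwise majorities:
Plan A vs Option III: Plan A wins 5–4.
Plan A vs Plan E: 2+2 = 4 for Plan A, 5 for Plan E — Plan E by 5–4.
Plan A vs Plan F: Plan A is ranked higher on 3+2 = 5 ballots, Plan F on 4. Plan A wins 5–4.
Plan A vs Option I: Plan A preferred on 2 ballots; Option I wins 7–2.
Option III vs Plan E: Option III, 6–3.
Option III vs Plan F: 2+2 = 4 for Option III, 5 for Plan F — Plan F by 5–4.
Option III vs Option I: 2+2 = 4 for Option III, 5 for Option I — Option I by 5–4.
Plan E–Plan F: Plan E 5–4.
Plan E–Option I: Option I 7–2.
Plan F vs Option I: Option I, 5–4.
Each option has at least one pairwise win (Plan A beats Option III; Option III beats Plan E; Plan E beats Plan A; Plan F beats Option III; Option I beats Plan A) — no Condorcet loser.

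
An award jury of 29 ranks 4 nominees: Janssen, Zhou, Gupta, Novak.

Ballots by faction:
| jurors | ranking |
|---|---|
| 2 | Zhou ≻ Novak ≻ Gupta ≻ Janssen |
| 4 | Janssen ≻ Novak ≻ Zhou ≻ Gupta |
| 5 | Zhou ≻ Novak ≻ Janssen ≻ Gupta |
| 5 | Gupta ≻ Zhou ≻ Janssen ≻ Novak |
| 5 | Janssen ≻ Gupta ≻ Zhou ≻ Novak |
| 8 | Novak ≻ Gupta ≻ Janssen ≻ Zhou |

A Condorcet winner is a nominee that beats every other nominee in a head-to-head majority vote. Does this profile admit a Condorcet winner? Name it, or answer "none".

none

Head-to-head results (29 jurors):
Janssen vs Zhou: Janssen, 17–12.
Janssen vs Gupta: Gupta wins 15–14.
Janssen vs Novak: Novak wins 15–14.
Zhou–Gupta: Gupta 18–11.
Zhou vs Novak: Zhou wins 17–12.
Gupta vs Novak: Novak, 19–10.
No nominee is unbeaten: Janssen loses to Gupta; Zhou loses to Janssen; Gupta loses to Novak; Novak loses to Zhou. In particular Janssen → Zhou → Novak → Janssen is a majority cycle — no Condorcet winner exists.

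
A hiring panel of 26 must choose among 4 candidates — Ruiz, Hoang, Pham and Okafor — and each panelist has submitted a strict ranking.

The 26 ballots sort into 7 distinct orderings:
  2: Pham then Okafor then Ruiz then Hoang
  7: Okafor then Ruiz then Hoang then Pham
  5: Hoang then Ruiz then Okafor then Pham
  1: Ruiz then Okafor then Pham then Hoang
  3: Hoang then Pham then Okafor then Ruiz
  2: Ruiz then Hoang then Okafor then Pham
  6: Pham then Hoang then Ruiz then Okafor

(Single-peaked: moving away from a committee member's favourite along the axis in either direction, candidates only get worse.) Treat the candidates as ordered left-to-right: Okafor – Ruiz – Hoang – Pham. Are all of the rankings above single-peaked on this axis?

no

Axis positions: Okafor=1, Ruiz=2, Hoang=3, Pham=4.
Group 1: ranking walks positions 4-1-2-3; Okafor is ranked above Hoang even though Hoang lies between Okafor and the peak Pham on the axis — preferences dip and rise again. Not single-peaked.
Group 2 (peak Okafor at position 1): ranking walks positions 1-2-3-4, expanding outward from the peak — single-peaked.
Group 3 (peak Hoang at position 3): ranking walks positions 3-2-1-4, expanding outward from the peak — single-peaked.
Group 4: ranking walks positions 2-1-4-3; Pham is ranked above Hoang even though Hoang lies between Pham and the peak Ruiz on the axis — preferences dip and rise again. Not single-peaked.
Group 5: ranking walks positions 3-4-1-2; Okafor is ranked above Ruiz even though Ruiz lies between Okafor and the peak Hoang on the axis — preferences dip and rise again. Not single-peaked.
Group 6 (peak Ruiz at position 2): ranking walks positions 2-3-1-4, expanding outward from the peak — single-peaked.
Group 7 (peak Pham at position 4): ranking walks positions 4-3-2-1, expanding outward from the peak — single-peaked.
Group 1 violates single-peakedness, so the profile is not single-peaked on this axis.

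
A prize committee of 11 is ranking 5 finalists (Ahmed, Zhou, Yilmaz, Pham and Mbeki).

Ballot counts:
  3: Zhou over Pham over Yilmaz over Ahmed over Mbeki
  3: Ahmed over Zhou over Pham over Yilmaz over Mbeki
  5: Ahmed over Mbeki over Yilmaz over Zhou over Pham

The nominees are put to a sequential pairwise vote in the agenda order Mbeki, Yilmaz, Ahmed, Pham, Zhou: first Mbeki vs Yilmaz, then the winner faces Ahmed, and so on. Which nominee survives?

Ahmed

Round 1: Mbeki vs Yilmaz — 5–6, Yilmaz advances.
Round 2: Yilmaz vs Ahmed — 3–8, Ahmed advances.
Round 3: Ahmed vs Pham — 8–3, Ahmed advances.
Round 4: Ahmed vs Zhou — 8–3, Ahmed advances.
The agenda winner is Ahmed.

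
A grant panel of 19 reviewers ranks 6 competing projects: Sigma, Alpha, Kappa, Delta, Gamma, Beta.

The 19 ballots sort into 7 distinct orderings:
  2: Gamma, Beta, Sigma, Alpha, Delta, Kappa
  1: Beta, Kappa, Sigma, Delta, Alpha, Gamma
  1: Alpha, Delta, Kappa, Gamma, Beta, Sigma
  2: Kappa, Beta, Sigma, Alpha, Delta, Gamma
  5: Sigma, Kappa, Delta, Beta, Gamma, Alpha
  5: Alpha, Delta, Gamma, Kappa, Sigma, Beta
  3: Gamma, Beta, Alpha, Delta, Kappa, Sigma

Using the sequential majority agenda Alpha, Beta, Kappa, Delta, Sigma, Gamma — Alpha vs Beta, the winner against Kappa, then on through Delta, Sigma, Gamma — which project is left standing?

Round 1: Alpha vs Beta — 6–13, Beta advances.
Round 2: Beta vs Kappa — 6–13, Kappa advances.
Round 3: Kappa vs Delta — 8–11, Delta advances.
Round 4: Delta vs Sigma — 9–10, Sigma advances.
Round 5: Sigma vs Gamma — 8–11, Gamma advances.
The agenda winner is Gamma.

Gamma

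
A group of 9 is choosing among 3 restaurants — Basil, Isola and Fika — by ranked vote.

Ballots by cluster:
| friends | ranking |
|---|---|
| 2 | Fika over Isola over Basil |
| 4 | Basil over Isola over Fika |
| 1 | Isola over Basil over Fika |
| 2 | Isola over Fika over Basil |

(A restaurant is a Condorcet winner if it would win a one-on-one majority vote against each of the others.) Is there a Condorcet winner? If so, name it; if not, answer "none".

Isola

Pairwise majorities:
Basil vs Isola: Isola, 5–4.
Basil vs Fika: Basil wins 5–4.
Isola–Fika: Isola 7–2.
Isola defeats every rival head-to-head and is the Condorcet winner.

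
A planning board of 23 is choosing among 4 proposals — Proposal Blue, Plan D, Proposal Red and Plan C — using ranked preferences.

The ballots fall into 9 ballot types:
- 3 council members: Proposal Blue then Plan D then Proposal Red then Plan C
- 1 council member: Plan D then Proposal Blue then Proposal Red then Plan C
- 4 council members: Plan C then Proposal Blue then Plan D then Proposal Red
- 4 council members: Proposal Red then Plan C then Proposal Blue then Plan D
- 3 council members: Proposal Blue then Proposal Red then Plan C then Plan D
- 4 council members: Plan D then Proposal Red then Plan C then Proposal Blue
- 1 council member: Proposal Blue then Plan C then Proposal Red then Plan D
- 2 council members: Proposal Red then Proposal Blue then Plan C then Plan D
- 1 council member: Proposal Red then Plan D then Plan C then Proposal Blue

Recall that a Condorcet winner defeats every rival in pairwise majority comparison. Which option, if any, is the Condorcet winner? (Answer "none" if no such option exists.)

none

Check each pair by majority over 23 ballots:
Proposal Blue vs Plan D: 17 to 6, Proposal Blue.
Proposal Blue–Proposal Red: Proposal Blue 12–11.
Proposal Blue vs Plan C: Proposal Blue is ranked higher on 3+1+3+1+2 = 10 ballots, Plan C on 13. Plan C wins 13–10.
Plan D vs Proposal Red: 3+1+4+4 = 12 for Plan D, 11 for Proposal Red — Plan D by 12–11.
Plan D vs Plan C: Plan D preferred on 3+1+4+1 = 9 ballots; Plan C wins 14–9.
Proposal Red vs Plan C: Proposal Red, 18–5.
No option is unbeaten: Proposal Blue loses to Plan C; Plan D loses to Proposal Blue; Proposal Red loses to Proposal Blue; Plan C loses to Proposal Red. In particular Proposal Blue beats Proposal Red beats Plan C beats Proposal Blue is a majority cycle — no Condorcet winner exists.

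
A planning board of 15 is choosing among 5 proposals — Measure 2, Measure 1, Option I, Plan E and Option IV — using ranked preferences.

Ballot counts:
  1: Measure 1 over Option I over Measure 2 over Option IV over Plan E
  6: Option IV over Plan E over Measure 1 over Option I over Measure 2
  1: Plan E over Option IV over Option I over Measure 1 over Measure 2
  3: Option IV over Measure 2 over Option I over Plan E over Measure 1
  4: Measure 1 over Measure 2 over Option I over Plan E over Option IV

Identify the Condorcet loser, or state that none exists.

none

Pairwise majorities:
Measure 2 vs Measure 1: 3 to 12, Measure 1.
Measure 2 vs Option I: Measure 2 preferred on 3+4 = 7 ballots; Option I wins 8–7.
Measure 2 vs Plan E: Measure 2, 8–7.
Measure 2–Option IV: Option IV 10–5.
Measure 1 vs Option I: 11 to 4, Measure 1.
Measure 1 vs Plan E: Measure 1 preferred on 1+4 = 5 ballots; Plan E wins 10–5.
Measure 1 vs Option IV: Measure 1 preferred on 1+4 = 5 ballots; Option IV wins 10–5.
Option I vs Plan E: 1+3+4 = 8 for Option I, 7 for Plan E — Option I by 8–7.
Option I vs Option IV: 5 to 10, Option IV.
Plan E vs Option IV: 5 to 10, Option IV.
Every option wins at least one matchup (Measure 2 beats Plan E; Measure 1 beats Measure 2; Option I beats Measure 2; Plan E beats Measure 1; Option IV beats Measure 2), so there is no Condorcet loser.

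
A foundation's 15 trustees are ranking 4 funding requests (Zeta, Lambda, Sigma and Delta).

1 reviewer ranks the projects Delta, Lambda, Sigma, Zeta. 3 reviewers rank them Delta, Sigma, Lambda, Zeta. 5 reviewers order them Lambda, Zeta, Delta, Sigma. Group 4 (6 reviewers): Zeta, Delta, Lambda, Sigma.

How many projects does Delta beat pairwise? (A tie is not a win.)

Delta against each rival (15 reviewers):
Delta–Zeta: Zeta 11–4.
Delta vs Lambda: 10 to 5, Delta.
Delta vs Sigma: Delta, 15–0.
Delta beats Lambda, Sigma; loses to Zeta — 2 pairwise wins.

2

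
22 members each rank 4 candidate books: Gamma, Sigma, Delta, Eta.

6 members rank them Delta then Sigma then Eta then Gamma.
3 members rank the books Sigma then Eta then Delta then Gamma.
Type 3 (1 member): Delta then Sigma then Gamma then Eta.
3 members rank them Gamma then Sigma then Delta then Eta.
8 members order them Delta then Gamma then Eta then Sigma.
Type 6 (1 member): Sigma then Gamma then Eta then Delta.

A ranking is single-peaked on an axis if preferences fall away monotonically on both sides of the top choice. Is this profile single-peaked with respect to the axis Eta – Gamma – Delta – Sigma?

no

Axis positions: Eta=1, Gamma=2, Delta=3, Sigma=4.
Type 1: ranking walks positions 3-4-1-2; Eta is ranked above Gamma even though Gamma lies between Eta and the peak Delta on the axis — preferences dip and rise again. Not single-peaked.
Type 2: ranking walks positions 4-1-3-2; Eta is ranked above Delta even though Delta lies between Eta and the peak Sigma on the axis — preferences dip and rise again. Not single-peaked.
Type 3 (peak Delta at position 3): ranking walks positions 3-4-2-1, expanding outward from the peak — single-peaked.
Type 4: ranking walks positions 2-4-3-1; Sigma is ranked above Delta even though Delta lies between Sigma and the peak Gamma on the axis — preferences dip and rise again. Not single-peaked.
Type 5 (peak Delta at position 3): ranking walks positions 3-2-1-4, expanding outward from the peak — single-peaked.
Type 6: ranking walks positions 4-2-1-3; Gamma is ranked above Delta even though Delta lies between Gamma and the peak Sigma on the axis — preferences dip and rise again. Not single-peaked.
Type 1 violates single-peakedness, so the profile is not single-peaked on this axis.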